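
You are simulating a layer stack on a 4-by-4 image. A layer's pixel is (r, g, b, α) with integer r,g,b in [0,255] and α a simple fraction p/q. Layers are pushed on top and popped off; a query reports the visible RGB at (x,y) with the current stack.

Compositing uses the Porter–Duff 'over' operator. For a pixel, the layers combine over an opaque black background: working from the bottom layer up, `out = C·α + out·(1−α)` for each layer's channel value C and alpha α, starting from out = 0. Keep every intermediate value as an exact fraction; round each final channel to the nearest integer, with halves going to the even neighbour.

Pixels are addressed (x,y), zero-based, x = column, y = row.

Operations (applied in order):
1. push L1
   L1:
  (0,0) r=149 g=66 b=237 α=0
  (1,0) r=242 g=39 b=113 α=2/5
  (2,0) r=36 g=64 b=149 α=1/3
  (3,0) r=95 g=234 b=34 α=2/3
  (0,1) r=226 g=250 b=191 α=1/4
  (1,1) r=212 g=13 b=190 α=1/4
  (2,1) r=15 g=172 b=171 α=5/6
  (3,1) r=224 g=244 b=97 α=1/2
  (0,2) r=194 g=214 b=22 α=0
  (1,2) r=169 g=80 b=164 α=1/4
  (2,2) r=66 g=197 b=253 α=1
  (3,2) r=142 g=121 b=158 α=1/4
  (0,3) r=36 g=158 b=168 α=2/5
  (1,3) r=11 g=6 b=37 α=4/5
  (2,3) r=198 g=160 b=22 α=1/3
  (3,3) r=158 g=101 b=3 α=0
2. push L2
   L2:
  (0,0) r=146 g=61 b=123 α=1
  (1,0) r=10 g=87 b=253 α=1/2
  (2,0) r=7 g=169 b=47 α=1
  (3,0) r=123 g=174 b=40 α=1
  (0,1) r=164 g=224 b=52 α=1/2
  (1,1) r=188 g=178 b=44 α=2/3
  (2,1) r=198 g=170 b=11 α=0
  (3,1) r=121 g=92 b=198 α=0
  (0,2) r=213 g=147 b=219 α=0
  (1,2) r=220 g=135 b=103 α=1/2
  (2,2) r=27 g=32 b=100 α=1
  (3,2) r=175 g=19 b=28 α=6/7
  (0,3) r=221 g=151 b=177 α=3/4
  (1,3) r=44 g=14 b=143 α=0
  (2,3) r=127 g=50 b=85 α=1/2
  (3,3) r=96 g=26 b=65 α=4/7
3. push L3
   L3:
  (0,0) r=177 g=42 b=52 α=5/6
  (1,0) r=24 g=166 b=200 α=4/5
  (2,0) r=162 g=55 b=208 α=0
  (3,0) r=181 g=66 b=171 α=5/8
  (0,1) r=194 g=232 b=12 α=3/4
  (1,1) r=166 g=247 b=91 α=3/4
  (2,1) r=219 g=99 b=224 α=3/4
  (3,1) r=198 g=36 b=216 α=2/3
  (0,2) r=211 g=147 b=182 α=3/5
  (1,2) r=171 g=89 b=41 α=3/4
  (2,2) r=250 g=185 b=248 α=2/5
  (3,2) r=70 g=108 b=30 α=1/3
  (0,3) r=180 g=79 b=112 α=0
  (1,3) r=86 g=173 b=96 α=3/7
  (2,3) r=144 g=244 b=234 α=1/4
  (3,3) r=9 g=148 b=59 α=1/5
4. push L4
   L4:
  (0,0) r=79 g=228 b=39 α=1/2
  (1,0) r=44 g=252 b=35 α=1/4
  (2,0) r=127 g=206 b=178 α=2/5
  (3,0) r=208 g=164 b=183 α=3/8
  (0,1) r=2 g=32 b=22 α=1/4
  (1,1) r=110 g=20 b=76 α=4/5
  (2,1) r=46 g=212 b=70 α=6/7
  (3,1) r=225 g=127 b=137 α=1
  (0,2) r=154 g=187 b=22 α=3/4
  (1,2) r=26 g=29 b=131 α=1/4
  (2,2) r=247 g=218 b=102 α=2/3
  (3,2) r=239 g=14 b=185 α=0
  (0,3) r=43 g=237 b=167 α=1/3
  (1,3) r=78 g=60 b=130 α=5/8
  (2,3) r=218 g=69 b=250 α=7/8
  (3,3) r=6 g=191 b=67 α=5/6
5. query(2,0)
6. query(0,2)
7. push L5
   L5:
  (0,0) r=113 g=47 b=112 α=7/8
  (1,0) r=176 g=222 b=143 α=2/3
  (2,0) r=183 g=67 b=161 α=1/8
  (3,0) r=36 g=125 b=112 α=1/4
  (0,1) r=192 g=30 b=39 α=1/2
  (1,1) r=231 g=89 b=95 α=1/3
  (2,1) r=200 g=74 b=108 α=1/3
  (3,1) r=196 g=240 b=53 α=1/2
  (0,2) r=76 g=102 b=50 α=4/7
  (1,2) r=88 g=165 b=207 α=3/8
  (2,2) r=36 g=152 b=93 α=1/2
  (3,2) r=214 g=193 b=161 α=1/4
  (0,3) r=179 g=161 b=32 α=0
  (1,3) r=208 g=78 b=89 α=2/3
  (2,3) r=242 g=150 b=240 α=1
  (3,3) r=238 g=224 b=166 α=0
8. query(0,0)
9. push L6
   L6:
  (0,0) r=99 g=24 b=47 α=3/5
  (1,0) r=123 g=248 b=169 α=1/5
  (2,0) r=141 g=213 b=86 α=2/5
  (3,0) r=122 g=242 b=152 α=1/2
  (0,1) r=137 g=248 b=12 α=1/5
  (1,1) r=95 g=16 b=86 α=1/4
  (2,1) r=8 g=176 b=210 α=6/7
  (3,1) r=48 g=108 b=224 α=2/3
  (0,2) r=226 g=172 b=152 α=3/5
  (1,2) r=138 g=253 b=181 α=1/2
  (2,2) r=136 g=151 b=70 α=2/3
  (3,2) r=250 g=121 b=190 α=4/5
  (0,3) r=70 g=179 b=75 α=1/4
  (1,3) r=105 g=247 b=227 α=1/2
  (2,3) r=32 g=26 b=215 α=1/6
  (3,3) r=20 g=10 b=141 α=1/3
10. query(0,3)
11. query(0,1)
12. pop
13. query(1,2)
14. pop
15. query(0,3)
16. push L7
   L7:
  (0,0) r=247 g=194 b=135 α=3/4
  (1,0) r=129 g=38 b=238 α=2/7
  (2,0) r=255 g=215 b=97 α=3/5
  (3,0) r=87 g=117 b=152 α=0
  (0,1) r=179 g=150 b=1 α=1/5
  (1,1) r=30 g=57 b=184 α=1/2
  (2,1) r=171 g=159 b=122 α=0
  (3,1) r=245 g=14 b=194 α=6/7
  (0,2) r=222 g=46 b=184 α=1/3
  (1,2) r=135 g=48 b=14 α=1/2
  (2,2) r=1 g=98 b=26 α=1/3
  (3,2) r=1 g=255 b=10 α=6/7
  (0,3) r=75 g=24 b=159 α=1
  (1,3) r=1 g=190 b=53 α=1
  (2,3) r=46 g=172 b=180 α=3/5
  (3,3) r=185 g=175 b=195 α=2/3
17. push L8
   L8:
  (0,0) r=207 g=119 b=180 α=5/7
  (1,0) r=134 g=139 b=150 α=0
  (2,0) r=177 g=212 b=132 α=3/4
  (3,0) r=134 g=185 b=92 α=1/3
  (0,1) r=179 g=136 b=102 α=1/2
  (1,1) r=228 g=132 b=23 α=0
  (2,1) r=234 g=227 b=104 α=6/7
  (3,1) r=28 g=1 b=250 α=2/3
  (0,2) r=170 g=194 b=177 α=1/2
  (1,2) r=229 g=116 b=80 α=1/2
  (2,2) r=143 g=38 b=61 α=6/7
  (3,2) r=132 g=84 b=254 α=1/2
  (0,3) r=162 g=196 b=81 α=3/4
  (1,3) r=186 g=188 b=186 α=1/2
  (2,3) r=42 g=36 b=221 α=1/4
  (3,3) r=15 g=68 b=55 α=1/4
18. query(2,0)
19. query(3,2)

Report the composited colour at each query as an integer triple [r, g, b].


query (2,0) [L1,L2,L3,L4] — begin 0,0,0
+L1 (α=1/3) → [12, 64/3, 149/3]
+L2 (α=1) → [7, 169, 47]
+L3 (α=0) → [7, 169, 47]
+L4 (α=2/5) → [55, 919/5, 497/5]
= [55, 184, 99]

query (0,2) [L1,L2,L3,L4] — begin 0,0,0
+L1 (α=0) → [0, 0, 0]
+L2 (α=0) → [0, 0, 0]
+L3 (α=3/5) → [633/5, 441/5, 546/5]
+L4 (α=3/4) → [2943/20, 1623/10, 219/5]
→ [147, 162, 44]

query (0,0) [L1,L2,L3,L4,L5] — begin 0,0,0
+L1 (α=0) → [0, 0, 0]
+L2 (α=1) → [146, 61, 123]
+L3 (α=5/6) → [1031/6, 271/6, 383/6]
+L4 (α=1/2) → [1505/12, 1639/12, 617/12]
+L5 (α=7/8) → [10997/96, 5587/96, 10025/96]
→ [115, 58, 104]

query (0,3) [L1,L2,L3,L4,L5,L6] — begin 0,0,0
after L1 α=2/5: [72/5, 316/5, 336/5]
after L2 α=3/4: [3387/20, 2581/20, 2991/20]
after L3 α=0: [3387/20, 2581/20, 2991/20]
after L4 α=1/3: [3817/30, 4951/30, 4661/30]
after L5 α=0: [3817/30, 4951/30, 4661/30]
after L6 α=1/4: [4517/40, 6741/40, 5411/40]
rounded: [113, 169, 135]

at x=0,y=1 over L1,L2,L3,L4,L5,L6:
after L1 α=1/4: [113/2, 125/2, 191/4]
after L2 α=1/2: [441/4, 573/4, 399/8]
after L3 α=3/4: [2769/16, 3357/16, 687/32]
after L4 α=1/4: [8339/64, 10583/64, 2765/128]
after L5 α=1/2: [20627/128, 12503/128, 7757/256]
after L6 α=1/5: [25011/160, 20439/160, 1705/64]
→ [156, 128, 27]

query (1,2) [L1,L2,L3,L4,L5] — begin 0,0,0
L1 α=1/4: [169/4, 20, 41]
L2 α=1/2: [1049/8, 155/2, 72]
L3 α=3/4: [5153/32, 689/8, 195/4]
L4 α=1/4: [16291/128, 2299/32, 1109/16]
L5 α=3/8: [115247/1024, 27335/256, 15481/128]
→ [113, 107, 121]

at x=0,y=3 over L1,L2,L3,L4:
L1 α=2/5: [72/5, 316/5, 336/5]
L2 α=3/4: [3387/20, 2581/20, 2991/20]
L3 α=0: [3387/20, 2581/20, 2991/20]
L4 α=1/3: [3817/30, 4951/30, 4661/30]
= [127, 165, 155]

(2,0) stack=L1,L2,L3,L4,L7,L8; from [0,0,0]:
L1 α=1/3: [12, 64/3, 149/3]
L2 α=1: [7, 169, 47]
L3 α=0: [7, 169, 47]
L4 α=2/5: [55, 919/5, 497/5]
L7 α=3/5: [175, 5063/25, 2449/25]
L8 α=3/4: [353/2, 20963/100, 12349/100]
= [176, 210, 123]

query (3,2) [L1,L2,L3,L4,L7,L8] — begin 0,0,0
+L1 (α=1/4) → [71/2, 121/4, 79/2]
+L2 (α=6/7) → [2171/14, 577/28, 415/14]
+L3 (α=1/3) → [887/7, 2089/42, 625/21]
+L4 (α=0) → [887/7, 2089/42, 625/21]
+L7 (α=6/7) → [929/49, 66349/294, 1885/147]
+L8 (α=1/2) → [7397/98, 91045/588, 39223/294]
= [75, 155, 133]


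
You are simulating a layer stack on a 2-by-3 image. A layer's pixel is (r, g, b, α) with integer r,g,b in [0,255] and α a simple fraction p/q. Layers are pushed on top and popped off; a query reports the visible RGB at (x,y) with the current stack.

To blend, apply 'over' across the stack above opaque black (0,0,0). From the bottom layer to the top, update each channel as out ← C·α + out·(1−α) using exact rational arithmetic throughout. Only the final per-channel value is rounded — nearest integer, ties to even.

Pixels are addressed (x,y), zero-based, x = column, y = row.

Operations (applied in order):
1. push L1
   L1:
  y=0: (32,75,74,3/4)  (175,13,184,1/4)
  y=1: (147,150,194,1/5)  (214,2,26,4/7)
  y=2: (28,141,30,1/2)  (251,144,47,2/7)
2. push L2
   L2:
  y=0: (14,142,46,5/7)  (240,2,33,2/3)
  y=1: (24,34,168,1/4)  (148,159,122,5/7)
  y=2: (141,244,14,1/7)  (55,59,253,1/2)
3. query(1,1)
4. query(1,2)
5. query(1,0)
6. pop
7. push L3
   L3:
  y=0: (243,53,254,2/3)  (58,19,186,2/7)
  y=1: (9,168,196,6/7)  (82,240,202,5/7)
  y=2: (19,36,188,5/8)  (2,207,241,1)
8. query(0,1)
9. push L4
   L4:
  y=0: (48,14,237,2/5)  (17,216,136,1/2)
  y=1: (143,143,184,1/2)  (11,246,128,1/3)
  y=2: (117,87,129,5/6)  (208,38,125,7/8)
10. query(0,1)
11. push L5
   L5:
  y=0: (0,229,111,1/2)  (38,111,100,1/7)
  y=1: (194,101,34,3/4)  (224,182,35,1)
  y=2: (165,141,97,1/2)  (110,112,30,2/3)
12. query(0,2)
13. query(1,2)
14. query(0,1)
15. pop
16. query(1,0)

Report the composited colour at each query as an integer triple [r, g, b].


at x=1,y=1 over L1,L2:
L1 α=4/7: [856/7, 8/7, 104/7]
L2 α=5/7: [6892/49, 5581/49, 4478/49]
= [141, 114, 91]

query (1,2) [L1,L2] — begin 0,0,0
+L1 (α=2/7) → [502/7, 288/7, 94/7]
+L2 (α=1/2) → [887/14, 701/14, 1865/14]
→ [63, 50, 133]

at x=1,y=0 over L1,L2:
+L1 (α=1/4) → [175/4, 13/4, 46]
+L2 (α=2/3) → [2095/12, 29/12, 112/3]
→ [175, 2, 37]

query (0,1) [L1,L3] — begin 0,0,0
+L1 (α=1/5) → [147/5, 30, 194/5]
+L3 (α=6/7) → [417/35, 1038/7, 6074/35]
rounded: [12, 148, 174]

(0,1) stack=L1,L3,L4; from [0,0,0]:
+L1 (α=1/5) → [147/5, 30, 194/5]
+L3 (α=6/7) → [417/35, 1038/7, 6074/35]
+L4 (α=1/2) → [2711/35, 2039/14, 6257/35]
rounded: [77, 146, 179]

query (0,2) [L1,L3,L4,L5] — begin 0,0,0
after L1 α=1/2: [14, 141/2, 15]
after L3 α=5/8: [137/8, 783/16, 985/8]
after L4 α=5/6: [4817/48, 2581/32, 6145/48]
after L5 α=1/2: [12737/96, 7093/64, 10801/96]
= [133, 111, 113]

at x=1,y=2 over L1,L3,L4,L5:
after L1 α=2/7: [502/7, 288/7, 94/7]
after L3 α=1: [2, 207, 241]
after L4 α=7/8: [729/4, 473/8, 279/2]
after L5 α=2/3: [1609/12, 755/8, 133/2]
→ [134, 94, 66]

query (0,1) [L1,L3,L4,L5] — begin 0,0,0
L1 α=1/5: [147/5, 30, 194/5]
L3 α=6/7: [417/35, 1038/7, 6074/35]
L4 α=1/2: [2711/35, 2039/14, 6257/35]
L5 α=3/4: [23081/140, 6281/56, 9827/140]
= [165, 112, 70]

query (1,0) [L1,L3,L4] — begin 0,0,0
L1 α=1/4: [175/4, 13/4, 46]
L3 α=2/7: [1339/28, 31/4, 86]
L4 α=1/2: [1815/56, 895/8, 111]
→ [32, 112, 111]


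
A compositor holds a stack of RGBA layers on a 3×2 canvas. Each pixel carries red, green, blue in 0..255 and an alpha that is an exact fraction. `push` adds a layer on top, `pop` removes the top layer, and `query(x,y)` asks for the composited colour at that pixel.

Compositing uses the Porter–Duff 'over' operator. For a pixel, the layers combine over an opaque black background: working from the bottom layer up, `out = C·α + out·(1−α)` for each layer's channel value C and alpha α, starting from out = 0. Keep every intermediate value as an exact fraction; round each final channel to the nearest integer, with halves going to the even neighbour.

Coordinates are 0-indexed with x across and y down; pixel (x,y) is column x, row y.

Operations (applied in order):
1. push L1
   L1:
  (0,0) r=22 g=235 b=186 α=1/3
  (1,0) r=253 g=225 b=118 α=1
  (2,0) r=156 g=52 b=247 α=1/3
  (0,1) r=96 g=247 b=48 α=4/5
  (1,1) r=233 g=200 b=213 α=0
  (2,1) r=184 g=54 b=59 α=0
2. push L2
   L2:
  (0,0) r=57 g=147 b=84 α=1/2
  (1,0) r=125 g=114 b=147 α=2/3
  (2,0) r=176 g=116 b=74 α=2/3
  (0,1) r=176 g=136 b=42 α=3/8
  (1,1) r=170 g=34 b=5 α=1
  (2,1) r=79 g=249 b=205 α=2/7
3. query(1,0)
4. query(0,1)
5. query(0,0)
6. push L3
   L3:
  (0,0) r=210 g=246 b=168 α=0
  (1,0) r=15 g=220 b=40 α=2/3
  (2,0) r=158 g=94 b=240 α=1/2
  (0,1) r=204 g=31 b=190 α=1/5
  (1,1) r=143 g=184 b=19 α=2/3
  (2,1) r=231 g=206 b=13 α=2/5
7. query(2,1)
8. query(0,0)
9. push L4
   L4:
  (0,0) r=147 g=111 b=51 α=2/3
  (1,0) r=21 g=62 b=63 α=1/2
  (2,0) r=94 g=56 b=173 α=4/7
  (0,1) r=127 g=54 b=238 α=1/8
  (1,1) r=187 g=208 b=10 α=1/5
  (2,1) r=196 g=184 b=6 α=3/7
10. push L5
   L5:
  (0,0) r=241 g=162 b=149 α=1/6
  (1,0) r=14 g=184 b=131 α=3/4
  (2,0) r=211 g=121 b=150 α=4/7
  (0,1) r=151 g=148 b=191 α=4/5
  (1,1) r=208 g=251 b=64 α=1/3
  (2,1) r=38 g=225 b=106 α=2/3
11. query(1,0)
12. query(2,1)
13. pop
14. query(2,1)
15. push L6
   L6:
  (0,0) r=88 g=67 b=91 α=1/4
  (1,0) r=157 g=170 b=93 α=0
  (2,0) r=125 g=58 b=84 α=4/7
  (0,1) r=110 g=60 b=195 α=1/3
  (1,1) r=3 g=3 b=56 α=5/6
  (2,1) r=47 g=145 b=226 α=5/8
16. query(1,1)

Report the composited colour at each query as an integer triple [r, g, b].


(1,0) stack=L1,L2; from [0,0,0]:
after L1 α=1: [253, 225, 118]
after L2 α=2/3: [503/3, 151, 412/3]
→ [168, 151, 137]

(0,1) stack=L1,L2; from [0,0,0]:
after L1 α=4/5: [384/5, 988/5, 192/5]
after L2 α=3/8: [114, 349/2, 159/4]
rounded: [114, 174, 40]

query (0,0) [L1,L2] — begin 0,0,0
+L1 (α=1/3) → [22/3, 235/3, 62]
+L2 (α=1/2) → [193/6, 338/3, 73]
rounded: [32, 113, 73]

query (2,1) [L1,L2,L3] — begin 0,0,0
L1 α=0: [0, 0, 0]
L2 α=2/7: [158/7, 498/7, 410/7]
L3 α=2/5: [3708/35, 4378/35, 1412/35]
→ [106, 125, 40]

(0,0) stack=L1,L2,L3; from [0,0,0]:
after L1 α=1/3: [22/3, 235/3, 62]
after L2 α=1/2: [193/6, 338/3, 73]
after L3 α=0: [193/6, 338/3, 73]
→ [32, 113, 73]

query (1,0) [L1,L2,L3,L4,L5] — begin 0,0,0
L1 α=1: [253, 225, 118]
L2 α=2/3: [503/3, 151, 412/3]
L3 α=2/3: [593/9, 197, 652/9]
L4 α=1/2: [391/9, 259/2, 1219/18]
L5 α=3/4: [769/36, 1363/8, 8293/72]
= [21, 170, 115]

at x=2,y=1 over L1,L2,L3,L4,L5:
L1 α=0: [0, 0, 0]
L2 α=2/7: [158/7, 498/7, 410/7]
L3 α=2/5: [3708/35, 4378/35, 1412/35]
L4 α=3/7: [35412/245, 36832/245, 6278/245]
L5 α=2/3: [54032/735, 147082/735, 19406/245]
= [74, 200, 79]

query (2,1) [L1,L2,L3,L4] — begin 0,0,0
+L1 (α=0) → [0, 0, 0]
+L2 (α=2/7) → [158/7, 498/7, 410/7]
+L3 (α=2/5) → [3708/35, 4378/35, 1412/35]
+L4 (α=3/7) → [35412/245, 36832/245, 6278/245]
rounded: [145, 150, 26]

query (1,1) [L1,L2,L3,L4,L6] — begin 0,0,0
after L1 α=0: [0, 0, 0]
after L2 α=1: [170, 34, 5]
after L3 α=2/3: [152, 134, 43/3]
after L4 α=1/5: [159, 744/5, 202/15]
after L6 α=5/6: [29, 273/10, 2201/45]
rounded: [29, 27, 49]


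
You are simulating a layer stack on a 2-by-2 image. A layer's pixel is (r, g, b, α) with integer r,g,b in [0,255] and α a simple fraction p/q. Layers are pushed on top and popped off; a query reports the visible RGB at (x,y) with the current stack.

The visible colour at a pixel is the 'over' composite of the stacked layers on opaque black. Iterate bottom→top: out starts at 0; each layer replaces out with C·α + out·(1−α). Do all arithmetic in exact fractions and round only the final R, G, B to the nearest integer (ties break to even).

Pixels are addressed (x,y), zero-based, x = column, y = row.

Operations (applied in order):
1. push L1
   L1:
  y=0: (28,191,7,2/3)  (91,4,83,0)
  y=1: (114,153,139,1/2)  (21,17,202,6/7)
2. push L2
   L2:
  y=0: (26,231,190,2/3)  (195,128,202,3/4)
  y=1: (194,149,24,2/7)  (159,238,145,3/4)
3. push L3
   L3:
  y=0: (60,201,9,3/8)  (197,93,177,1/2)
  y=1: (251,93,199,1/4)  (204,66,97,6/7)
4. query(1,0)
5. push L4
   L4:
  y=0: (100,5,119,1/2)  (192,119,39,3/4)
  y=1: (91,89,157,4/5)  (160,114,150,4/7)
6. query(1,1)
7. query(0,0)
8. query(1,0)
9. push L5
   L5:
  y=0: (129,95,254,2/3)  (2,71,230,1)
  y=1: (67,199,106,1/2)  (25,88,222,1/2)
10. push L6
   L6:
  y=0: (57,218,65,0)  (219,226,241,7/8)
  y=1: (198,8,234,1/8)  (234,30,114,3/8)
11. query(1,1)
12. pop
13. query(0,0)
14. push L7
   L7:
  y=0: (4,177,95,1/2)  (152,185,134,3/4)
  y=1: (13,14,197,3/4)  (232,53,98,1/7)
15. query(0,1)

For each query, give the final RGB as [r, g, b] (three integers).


(1,0) stack=L1,L2,L3; from [0,0,0]:
L1 α=0: [0, 0, 0]
L2 α=3/4: [585/4, 96, 303/2]
L3 α=1/2: [1373/8, 189/2, 657/4]
rounded: [172, 94, 164]

query (1,1) [L1,L2,L3,L4] — begin 0,0,0
L1 α=6/7: [18, 102/7, 1212/7]
L2 α=3/4: [495/4, 1275/7, 4257/28]
L3 α=6/7: [5391/28, 4047/49, 20553/196]
L4 α=4/7: [34093/196, 34485/343, 179259/1372]
→ [174, 101, 131]

at x=0,y=0 over L1,L2,L3,L4:
after L1 α=2/3: [56/3, 382/3, 14/3]
after L2 α=2/3: [212/9, 1768/9, 1154/9]
after L3 α=3/8: [335/9, 14267/72, 6013/72]
after L4 α=1/2: [1235/18, 14627/144, 14581/144]
= [69, 102, 101]

query (1,0) [L1,L2,L3,L4] — begin 0,0,0
after L1 α=0: [0, 0, 0]
after L2 α=3/4: [585/4, 96, 303/2]
after L3 α=1/2: [1373/8, 189/2, 657/4]
after L4 α=3/4: [5981/32, 903/8, 1125/16]
rounded: [187, 113, 70]

(1,1) stack=L1,L2,L3,L4,L5,L6; from [0,0,0]:
after L1 α=6/7: [18, 102/7, 1212/7]
after L2 α=3/4: [495/4, 1275/7, 4257/28]
after L3 α=6/7: [5391/28, 4047/49, 20553/196]
after L4 α=4/7: [34093/196, 34485/343, 179259/1372]
after L5 α=1/2: [38993/392, 64669/686, 483843/2744]
after L6 α=3/8: [470149/3136, 385085/5488, 3357663/21952]
= [150, 70, 153]

at x=0,y=0 over L1,L2,L3,L4,L5:
L1 α=2/3: [56/3, 382/3, 14/3]
L2 α=2/3: [212/9, 1768/9, 1154/9]
L3 α=3/8: [335/9, 14267/72, 6013/72]
L4 α=1/2: [1235/18, 14627/144, 14581/144]
L5 α=2/3: [5879/54, 41987/432, 87733/432]
rounded: [109, 97, 203]

query (0,1) [L1,L2,L3,L4,L5,L7] — begin 0,0,0
+L1 (α=1/2) → [57, 153/2, 139/2]
+L2 (α=2/7) → [673/7, 1361/14, 113/2]
+L3 (α=1/4) → [944/7, 5385/56, 737/8]
+L4 (α=4/5) → [3492/35, 25321/280, 5761/40]
+L5 (α=1/2) → [5837/70, 81041/560, 10001/80]
+L7 (α=3/4) → [8567/280, 104561/2240, 57281/320]
rounded: [31, 47, 179]


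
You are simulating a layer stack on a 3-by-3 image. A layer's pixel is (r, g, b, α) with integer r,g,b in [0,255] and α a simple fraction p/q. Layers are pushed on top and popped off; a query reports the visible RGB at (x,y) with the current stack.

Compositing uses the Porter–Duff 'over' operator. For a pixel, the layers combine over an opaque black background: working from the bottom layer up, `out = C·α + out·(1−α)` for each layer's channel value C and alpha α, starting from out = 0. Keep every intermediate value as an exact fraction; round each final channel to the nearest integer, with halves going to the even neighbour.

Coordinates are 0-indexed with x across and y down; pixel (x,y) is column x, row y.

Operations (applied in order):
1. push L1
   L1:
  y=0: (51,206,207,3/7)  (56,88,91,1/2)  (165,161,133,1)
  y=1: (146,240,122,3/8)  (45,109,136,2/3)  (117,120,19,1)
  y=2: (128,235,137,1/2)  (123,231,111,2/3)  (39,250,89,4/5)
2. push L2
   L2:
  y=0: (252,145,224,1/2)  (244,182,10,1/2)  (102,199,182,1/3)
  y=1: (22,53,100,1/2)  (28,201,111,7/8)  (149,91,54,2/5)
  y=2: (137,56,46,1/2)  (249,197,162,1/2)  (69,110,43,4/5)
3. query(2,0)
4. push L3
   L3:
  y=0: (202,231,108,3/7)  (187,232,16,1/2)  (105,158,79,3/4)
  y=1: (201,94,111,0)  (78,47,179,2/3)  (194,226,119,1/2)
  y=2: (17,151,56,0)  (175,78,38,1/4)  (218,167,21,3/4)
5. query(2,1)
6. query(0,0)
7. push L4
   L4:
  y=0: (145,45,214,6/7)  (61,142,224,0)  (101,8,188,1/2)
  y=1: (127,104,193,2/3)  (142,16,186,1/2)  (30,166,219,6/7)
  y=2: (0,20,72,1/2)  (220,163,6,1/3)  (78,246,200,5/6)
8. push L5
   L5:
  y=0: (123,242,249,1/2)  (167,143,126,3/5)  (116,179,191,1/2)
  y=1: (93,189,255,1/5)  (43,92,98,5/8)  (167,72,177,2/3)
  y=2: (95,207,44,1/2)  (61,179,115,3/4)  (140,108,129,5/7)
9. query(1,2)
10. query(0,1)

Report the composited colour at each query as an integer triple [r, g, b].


(2,0) stack=L1,L2; from [0,0,0]:
after L1 α=1: [165, 161, 133]
after L2 α=1/3: [144, 521/3, 448/3]
→ [144, 174, 149]

query (2,1) [L1,L2,L3] — begin 0,0,0
L1 α=1: [117, 120, 19]
L2 α=2/5: [649/5, 542/5, 33]
L3 α=1/2: [1619/10, 836/5, 76]
= [162, 167, 76]

query (0,0) [L1,L2,L3] — begin 0,0,0
after L1 α=3/7: [153/7, 618/7, 621/7]
after L2 α=1/2: [1917/14, 1633/14, 2189/14]
after L3 α=3/7: [8076/49, 8117/49, 6646/49]
→ [165, 166, 136]

at x=1,y=2 over L1,L2,L3,L4,L5:
after L1 α=2/3: [82, 154, 74]
after L2 α=1/2: [331/2, 351/2, 118]
after L3 α=1/4: [1343/8, 1209/8, 98]
after L4 α=1/3: [741/4, 1861/12, 202/3]
after L5 α=3/4: [1473/16, 8305/48, 1237/12]
→ [92, 173, 103]

at x=0,y=1 over L1,L2,L3,L4,L5:
after L1 α=3/8: [219/4, 90, 183/4]
after L2 α=1/2: [307/8, 143/2, 583/8]
after L3 α=0: [307/8, 143/2, 583/8]
after L4 α=2/3: [2339/24, 559/6, 3671/24]
after L5 α=1/5: [2897/30, 337/3, 5201/30]
= [97, 112, 173]


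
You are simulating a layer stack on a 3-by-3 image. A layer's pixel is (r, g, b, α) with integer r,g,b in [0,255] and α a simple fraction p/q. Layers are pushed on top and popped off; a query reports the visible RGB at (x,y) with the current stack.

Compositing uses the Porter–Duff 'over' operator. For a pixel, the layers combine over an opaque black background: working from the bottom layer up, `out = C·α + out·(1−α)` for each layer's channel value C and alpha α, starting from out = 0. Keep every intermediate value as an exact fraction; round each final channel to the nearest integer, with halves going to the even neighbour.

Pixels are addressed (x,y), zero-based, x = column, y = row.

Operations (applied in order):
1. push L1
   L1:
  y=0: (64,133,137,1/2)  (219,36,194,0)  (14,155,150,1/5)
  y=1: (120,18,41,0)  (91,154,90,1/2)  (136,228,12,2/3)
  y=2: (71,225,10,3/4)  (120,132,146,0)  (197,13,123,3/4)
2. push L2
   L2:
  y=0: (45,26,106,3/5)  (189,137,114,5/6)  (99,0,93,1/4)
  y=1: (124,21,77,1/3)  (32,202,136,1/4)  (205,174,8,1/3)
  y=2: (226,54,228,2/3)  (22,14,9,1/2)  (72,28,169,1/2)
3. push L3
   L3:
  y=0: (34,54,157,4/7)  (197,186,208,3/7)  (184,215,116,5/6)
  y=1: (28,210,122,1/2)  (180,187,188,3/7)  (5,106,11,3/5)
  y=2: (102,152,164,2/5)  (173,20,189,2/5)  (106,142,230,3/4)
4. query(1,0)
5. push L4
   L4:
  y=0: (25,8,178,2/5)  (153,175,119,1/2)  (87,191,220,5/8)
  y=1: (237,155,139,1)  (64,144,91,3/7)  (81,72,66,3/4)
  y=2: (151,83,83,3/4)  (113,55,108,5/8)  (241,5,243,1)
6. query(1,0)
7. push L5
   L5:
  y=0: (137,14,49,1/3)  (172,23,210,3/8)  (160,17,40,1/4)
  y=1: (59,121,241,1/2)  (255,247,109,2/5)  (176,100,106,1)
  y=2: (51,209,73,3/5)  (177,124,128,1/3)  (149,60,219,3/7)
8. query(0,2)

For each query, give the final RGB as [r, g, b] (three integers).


at x=1,y=0 over L1,L2,L3:
after L1 α=0: [0, 0, 0]
after L2 α=5/6: [315/2, 685/6, 95]
after L3 α=3/7: [1221/7, 3044/21, 1004/7]
rounded: [174, 145, 143]

query (1,0) [L1,L2,L3,L4] — begin 0,0,0
after L1 α=0: [0, 0, 0]
after L2 α=5/6: [315/2, 685/6, 95]
after L3 α=3/7: [1221/7, 3044/21, 1004/7]
after L4 α=1/2: [1146/7, 6719/42, 1837/14]
rounded: [164, 160, 131]

query (0,2) [L1,L2,L3,L4,L5] — begin 0,0,0
+L1 (α=3/4) → [213/4, 675/4, 15/2]
+L2 (α=2/3) → [2021/12, 369/4, 309/2]
+L3 (α=2/5) → [2837/20, 2323/20, 1583/10]
+L4 (α=3/4) → [11897/80, 7303/80, 4073/40]
+L5 (α=3/5) → [18017/200, 32383/200, 8453/100]
= [90, 162, 85]


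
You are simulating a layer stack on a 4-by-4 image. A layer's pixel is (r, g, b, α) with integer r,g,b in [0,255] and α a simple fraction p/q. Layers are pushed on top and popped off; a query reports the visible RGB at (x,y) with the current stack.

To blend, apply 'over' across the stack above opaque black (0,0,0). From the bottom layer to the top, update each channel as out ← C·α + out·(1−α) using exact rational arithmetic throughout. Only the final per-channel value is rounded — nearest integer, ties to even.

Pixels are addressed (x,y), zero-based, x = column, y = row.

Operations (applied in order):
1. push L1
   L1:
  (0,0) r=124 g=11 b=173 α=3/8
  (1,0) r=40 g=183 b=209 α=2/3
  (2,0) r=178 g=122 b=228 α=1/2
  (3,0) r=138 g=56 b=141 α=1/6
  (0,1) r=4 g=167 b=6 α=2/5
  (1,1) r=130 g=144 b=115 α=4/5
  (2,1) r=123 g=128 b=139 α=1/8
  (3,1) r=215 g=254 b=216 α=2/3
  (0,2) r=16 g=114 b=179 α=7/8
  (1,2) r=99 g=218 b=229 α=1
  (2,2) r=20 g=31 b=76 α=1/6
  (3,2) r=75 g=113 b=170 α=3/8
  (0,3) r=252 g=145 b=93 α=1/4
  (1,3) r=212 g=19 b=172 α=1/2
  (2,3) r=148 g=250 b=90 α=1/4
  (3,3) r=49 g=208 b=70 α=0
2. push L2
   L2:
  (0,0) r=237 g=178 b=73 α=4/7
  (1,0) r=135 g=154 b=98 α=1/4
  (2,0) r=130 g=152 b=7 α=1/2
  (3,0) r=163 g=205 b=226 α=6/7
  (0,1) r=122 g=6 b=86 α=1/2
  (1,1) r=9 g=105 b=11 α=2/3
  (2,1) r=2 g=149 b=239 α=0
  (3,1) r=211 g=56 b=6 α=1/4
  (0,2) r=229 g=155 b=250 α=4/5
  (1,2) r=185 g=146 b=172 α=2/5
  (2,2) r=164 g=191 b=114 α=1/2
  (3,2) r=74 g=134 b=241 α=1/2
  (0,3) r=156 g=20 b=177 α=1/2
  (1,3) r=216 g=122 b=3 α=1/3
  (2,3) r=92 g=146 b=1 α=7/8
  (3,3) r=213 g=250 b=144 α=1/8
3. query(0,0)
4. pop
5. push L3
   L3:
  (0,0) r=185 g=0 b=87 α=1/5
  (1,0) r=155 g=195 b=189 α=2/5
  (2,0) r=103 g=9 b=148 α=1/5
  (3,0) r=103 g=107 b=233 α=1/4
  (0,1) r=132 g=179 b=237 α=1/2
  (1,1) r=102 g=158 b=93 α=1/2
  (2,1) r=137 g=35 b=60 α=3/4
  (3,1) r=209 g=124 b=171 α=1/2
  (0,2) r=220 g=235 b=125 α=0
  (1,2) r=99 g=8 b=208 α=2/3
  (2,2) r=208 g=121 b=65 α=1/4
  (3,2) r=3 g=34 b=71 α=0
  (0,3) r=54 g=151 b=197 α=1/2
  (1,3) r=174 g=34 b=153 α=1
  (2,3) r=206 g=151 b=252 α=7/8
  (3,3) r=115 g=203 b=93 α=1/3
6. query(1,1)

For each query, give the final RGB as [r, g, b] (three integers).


at x=0,y=0 over L1,L2:
after L1 α=3/8: [93/2, 33/8, 519/8]
after L2 α=4/7: [2175/14, 5795/56, 3893/56]
rounded: [155, 103, 70]

(1,1) stack=L1,L3; from [0,0,0]:
+L1 (α=4/5) → [104, 576/5, 92]
+L3 (α=1/2) → [103, 683/5, 185/2]
rounded: [103, 137, 92]


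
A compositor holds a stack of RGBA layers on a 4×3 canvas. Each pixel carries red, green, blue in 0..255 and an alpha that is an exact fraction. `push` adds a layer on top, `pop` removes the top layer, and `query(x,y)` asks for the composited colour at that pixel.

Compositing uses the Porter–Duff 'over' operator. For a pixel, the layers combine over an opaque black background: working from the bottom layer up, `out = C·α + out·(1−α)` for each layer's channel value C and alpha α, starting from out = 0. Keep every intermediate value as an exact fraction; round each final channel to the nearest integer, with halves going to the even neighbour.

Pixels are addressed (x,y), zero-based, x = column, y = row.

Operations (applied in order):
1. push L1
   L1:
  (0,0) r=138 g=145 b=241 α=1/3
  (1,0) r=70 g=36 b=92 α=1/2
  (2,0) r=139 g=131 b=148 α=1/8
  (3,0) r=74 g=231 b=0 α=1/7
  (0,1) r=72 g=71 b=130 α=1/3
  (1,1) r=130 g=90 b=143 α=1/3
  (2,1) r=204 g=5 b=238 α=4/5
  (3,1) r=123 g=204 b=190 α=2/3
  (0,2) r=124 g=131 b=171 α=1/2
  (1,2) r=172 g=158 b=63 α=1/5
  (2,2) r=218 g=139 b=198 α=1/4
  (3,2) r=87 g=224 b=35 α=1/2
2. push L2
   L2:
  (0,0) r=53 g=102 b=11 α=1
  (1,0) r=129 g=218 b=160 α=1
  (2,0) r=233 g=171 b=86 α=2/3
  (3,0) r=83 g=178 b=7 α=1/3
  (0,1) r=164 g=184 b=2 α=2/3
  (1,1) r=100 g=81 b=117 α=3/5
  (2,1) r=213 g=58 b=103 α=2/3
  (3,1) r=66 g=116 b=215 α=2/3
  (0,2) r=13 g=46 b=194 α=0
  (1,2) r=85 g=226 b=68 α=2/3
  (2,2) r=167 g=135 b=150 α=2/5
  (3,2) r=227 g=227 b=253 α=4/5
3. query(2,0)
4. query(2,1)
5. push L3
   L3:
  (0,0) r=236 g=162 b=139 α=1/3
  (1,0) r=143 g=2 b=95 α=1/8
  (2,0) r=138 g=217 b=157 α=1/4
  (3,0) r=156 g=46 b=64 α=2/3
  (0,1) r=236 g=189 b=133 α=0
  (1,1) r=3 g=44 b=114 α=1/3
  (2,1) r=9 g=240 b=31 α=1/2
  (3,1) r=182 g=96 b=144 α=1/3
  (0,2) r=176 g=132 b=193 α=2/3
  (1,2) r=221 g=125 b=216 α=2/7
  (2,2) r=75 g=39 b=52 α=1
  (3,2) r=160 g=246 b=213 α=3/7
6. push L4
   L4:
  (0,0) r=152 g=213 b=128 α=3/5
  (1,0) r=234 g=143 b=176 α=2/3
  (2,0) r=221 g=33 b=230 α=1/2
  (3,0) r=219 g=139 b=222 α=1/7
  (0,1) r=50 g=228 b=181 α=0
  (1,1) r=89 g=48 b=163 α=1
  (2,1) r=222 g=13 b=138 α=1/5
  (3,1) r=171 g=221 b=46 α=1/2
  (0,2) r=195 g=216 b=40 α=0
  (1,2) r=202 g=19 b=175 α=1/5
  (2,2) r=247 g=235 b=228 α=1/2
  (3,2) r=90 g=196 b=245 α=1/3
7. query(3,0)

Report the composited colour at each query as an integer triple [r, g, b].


(2,0) stack=L1,L2; from [0,0,0]:
L1 α=1/8: [139/8, 131/8, 37/2]
L2 α=2/3: [1289/8, 2867/24, 127/2]
→ [161, 119, 64]

(2,1) stack=L1,L2; from [0,0,0]:
+L1 (α=4/5) → [816/5, 4, 952/5]
+L2 (α=2/3) → [982/5, 40, 1982/15]
→ [196, 40, 132]

(3,0) stack=L1,L2,L3,L4; from [0,0,0]:
after L1 α=1/7: [74/7, 33, 0]
after L2 α=1/3: [243/7, 244/3, 7/3]
after L3 α=2/3: [809/7, 520/9, 391/9]
after L4 α=1/7: [6387/49, 1457/21, 1448/21]
→ [130, 69, 69]


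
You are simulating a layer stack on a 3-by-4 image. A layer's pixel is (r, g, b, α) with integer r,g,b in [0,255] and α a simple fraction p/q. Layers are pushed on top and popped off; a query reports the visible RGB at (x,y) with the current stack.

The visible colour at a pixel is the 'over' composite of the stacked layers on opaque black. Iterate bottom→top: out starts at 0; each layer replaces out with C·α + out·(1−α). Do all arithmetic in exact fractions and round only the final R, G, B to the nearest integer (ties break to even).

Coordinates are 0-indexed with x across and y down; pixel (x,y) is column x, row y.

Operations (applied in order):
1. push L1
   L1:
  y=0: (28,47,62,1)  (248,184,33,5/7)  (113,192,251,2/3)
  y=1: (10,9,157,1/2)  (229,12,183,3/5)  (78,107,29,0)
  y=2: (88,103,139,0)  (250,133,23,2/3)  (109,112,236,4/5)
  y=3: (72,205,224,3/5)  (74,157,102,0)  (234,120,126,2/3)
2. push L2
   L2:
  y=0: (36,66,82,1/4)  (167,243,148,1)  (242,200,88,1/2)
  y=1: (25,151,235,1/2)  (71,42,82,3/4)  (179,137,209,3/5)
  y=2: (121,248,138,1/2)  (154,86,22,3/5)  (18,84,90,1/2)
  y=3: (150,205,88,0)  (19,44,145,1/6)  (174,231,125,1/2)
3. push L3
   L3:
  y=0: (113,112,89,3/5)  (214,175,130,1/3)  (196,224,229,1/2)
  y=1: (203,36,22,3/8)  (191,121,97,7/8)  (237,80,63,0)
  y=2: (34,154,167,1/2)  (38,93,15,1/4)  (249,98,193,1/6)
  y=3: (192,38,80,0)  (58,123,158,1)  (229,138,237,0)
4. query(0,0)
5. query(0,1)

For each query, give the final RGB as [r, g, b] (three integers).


at x=0,y=0 over L1,L2,L3:
after L1 α=1: [28, 47, 62]
after L2 α=1/4: [30, 207/4, 67]
after L3 α=3/5: [399/5, 879/10, 401/5]
→ [80, 88, 80]

query (0,1) [L1,L2,L3] — begin 0,0,0
L1 α=1/2: [5, 9/2, 157/2]
L2 α=1/2: [15, 311/4, 627/4]
L3 α=3/8: [171/2, 1987/32, 3399/32]
= [86, 62, 106]


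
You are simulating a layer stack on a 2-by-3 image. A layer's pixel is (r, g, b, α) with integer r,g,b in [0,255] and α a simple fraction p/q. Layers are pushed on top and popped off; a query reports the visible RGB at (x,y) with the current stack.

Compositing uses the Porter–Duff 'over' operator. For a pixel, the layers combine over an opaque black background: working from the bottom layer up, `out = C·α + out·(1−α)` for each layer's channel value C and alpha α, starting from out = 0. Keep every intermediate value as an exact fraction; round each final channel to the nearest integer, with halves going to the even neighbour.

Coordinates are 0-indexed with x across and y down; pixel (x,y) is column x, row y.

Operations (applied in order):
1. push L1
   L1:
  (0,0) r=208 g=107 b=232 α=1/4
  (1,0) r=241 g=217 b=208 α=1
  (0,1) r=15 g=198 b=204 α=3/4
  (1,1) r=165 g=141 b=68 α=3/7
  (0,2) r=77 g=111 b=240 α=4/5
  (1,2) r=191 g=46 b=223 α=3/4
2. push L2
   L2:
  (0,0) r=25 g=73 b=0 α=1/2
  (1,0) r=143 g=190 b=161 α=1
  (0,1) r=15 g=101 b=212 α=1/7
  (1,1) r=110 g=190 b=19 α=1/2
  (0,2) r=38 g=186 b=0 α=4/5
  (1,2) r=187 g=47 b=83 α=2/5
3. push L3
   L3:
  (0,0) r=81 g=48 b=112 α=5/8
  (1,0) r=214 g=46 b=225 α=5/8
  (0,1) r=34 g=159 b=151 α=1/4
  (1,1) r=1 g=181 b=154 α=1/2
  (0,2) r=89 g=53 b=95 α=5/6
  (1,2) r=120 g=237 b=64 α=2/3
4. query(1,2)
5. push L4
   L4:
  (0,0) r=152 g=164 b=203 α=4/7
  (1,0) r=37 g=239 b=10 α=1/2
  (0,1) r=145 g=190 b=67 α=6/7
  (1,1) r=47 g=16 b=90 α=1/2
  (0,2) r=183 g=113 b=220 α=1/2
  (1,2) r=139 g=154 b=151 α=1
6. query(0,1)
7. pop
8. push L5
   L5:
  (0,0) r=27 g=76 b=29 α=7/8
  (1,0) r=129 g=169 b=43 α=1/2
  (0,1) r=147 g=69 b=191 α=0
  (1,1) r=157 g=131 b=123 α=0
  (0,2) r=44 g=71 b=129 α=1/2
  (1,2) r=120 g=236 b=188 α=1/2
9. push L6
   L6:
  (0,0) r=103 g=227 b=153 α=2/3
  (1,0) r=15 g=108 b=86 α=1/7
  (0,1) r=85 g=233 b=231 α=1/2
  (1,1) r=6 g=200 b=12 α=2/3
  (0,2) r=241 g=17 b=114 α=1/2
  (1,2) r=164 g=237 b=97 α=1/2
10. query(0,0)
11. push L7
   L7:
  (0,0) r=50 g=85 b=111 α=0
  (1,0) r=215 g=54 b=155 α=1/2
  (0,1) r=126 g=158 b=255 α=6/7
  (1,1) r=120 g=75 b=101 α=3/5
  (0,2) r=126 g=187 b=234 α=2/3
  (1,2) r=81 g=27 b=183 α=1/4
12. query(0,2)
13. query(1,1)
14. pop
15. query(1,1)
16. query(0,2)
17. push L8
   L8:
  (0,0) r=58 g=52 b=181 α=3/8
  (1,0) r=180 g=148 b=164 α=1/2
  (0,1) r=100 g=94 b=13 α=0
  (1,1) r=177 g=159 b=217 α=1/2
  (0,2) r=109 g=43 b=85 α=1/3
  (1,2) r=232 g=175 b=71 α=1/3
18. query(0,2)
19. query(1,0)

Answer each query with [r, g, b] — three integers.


query (1,2) [L1,L2,L3] — begin 0,0,0
after L1 α=3/4: [573/4, 69/2, 669/4]
after L2 α=2/5: [643/4, 79/2, 2671/20]
after L3 α=2/3: [1603/12, 1027/6, 5231/60]
rounded: [134, 171, 87]

at x=0,y=1 over L1,L2,L3,L4:
L1 α=3/4: [45/4, 297/2, 153]
L2 α=1/7: [165/14, 992/7, 1130/7]
L3 α=1/4: [971/56, 4089/28, 4447/28]
L4 α=6/7: [49691/392, 36009/196, 15703/196]
→ [127, 184, 80]

query (0,0) [L1,L2,L3,L5,L6] — begin 0,0,0
L1 α=1/4: [52, 107/4, 58]
L2 α=1/2: [77/2, 399/8, 29]
L3 α=5/8: [1041/16, 3117/64, 647/8]
L5 α=7/8: [4065/128, 37165/512, 2271/64]
L6 α=2/3: [30433/384, 89871/512, 7285/64]
→ [79, 176, 114]

(0,2) stack=L1,L2,L3,L5,L6,L7; from [0,0,0]:
after L1 α=4/5: [308/5, 444/5, 192]
after L2 α=4/5: [1068/25, 4164/25, 192/5]
after L3 α=5/6: [12193/150, 10789/150, 2567/30]
after L5 α=1/2: [18793/300, 21439/300, 6437/60]
after L6 α=1/2: [91093/600, 26539/600, 13277/120]
after L7 α=2/3: [242293/1800, 250939/1800, 69437/360]
rounded: [135, 139, 193]

(1,1) stack=L1,L2,L3,L5,L6,L7; from [0,0,0]:
L1 α=3/7: [495/7, 423/7, 204/7]
L2 α=1/2: [1265/14, 1753/14, 337/14]
L3 α=1/2: [1279/28, 4287/28, 2493/28]
L5 α=0: [1279/28, 4287/28, 2493/28]
L6 α=2/3: [1615/84, 15487/84, 1055/28]
L7 α=3/5: [3347/42, 24937/210, 5297/70]
rounded: [80, 119, 76]

at x=1,y=1 over L1,L2,L3,L5,L6:
+L1 (α=3/7) → [495/7, 423/7, 204/7]
+L2 (α=1/2) → [1265/14, 1753/14, 337/14]
+L3 (α=1/2) → [1279/28, 4287/28, 2493/28]
+L5 (α=0) → [1279/28, 4287/28, 2493/28]
+L6 (α=2/3) → [1615/84, 15487/84, 1055/28]
= [19, 184, 38]

query (0,2) [L1,L2,L3,L5,L6] — begin 0,0,0
after L1 α=4/5: [308/5, 444/5, 192]
after L2 α=4/5: [1068/25, 4164/25, 192/5]
after L3 α=5/6: [12193/150, 10789/150, 2567/30]
after L5 α=1/2: [18793/300, 21439/300, 6437/60]
after L6 α=1/2: [91093/600, 26539/600, 13277/120]
rounded: [152, 44, 111]

(0,2) stack=L1,L2,L3,L5,L6,L8; from [0,0,0]:
L1 α=4/5: [308/5, 444/5, 192]
L2 α=4/5: [1068/25, 4164/25, 192/5]
L3 α=5/6: [12193/150, 10789/150, 2567/30]
L5 α=1/2: [18793/300, 21439/300, 6437/60]
L6 α=1/2: [91093/600, 26539/600, 13277/120]
L8 α=1/3: [123793/900, 39439/900, 18377/180]
rounded: [138, 44, 102]

at x=1,y=0 over L1,L2,L3,L5,L6,L8:
after L1 α=1: [241, 217, 208]
after L2 α=1: [143, 190, 161]
after L3 α=5/8: [1499/8, 100, 201]
after L5 α=1/2: [2531/16, 269/2, 122]
after L6 α=1/7: [7713/56, 915/7, 818/7]
after L8 α=1/2: [17793/112, 1951/14, 983/7]
= [159, 139, 140]


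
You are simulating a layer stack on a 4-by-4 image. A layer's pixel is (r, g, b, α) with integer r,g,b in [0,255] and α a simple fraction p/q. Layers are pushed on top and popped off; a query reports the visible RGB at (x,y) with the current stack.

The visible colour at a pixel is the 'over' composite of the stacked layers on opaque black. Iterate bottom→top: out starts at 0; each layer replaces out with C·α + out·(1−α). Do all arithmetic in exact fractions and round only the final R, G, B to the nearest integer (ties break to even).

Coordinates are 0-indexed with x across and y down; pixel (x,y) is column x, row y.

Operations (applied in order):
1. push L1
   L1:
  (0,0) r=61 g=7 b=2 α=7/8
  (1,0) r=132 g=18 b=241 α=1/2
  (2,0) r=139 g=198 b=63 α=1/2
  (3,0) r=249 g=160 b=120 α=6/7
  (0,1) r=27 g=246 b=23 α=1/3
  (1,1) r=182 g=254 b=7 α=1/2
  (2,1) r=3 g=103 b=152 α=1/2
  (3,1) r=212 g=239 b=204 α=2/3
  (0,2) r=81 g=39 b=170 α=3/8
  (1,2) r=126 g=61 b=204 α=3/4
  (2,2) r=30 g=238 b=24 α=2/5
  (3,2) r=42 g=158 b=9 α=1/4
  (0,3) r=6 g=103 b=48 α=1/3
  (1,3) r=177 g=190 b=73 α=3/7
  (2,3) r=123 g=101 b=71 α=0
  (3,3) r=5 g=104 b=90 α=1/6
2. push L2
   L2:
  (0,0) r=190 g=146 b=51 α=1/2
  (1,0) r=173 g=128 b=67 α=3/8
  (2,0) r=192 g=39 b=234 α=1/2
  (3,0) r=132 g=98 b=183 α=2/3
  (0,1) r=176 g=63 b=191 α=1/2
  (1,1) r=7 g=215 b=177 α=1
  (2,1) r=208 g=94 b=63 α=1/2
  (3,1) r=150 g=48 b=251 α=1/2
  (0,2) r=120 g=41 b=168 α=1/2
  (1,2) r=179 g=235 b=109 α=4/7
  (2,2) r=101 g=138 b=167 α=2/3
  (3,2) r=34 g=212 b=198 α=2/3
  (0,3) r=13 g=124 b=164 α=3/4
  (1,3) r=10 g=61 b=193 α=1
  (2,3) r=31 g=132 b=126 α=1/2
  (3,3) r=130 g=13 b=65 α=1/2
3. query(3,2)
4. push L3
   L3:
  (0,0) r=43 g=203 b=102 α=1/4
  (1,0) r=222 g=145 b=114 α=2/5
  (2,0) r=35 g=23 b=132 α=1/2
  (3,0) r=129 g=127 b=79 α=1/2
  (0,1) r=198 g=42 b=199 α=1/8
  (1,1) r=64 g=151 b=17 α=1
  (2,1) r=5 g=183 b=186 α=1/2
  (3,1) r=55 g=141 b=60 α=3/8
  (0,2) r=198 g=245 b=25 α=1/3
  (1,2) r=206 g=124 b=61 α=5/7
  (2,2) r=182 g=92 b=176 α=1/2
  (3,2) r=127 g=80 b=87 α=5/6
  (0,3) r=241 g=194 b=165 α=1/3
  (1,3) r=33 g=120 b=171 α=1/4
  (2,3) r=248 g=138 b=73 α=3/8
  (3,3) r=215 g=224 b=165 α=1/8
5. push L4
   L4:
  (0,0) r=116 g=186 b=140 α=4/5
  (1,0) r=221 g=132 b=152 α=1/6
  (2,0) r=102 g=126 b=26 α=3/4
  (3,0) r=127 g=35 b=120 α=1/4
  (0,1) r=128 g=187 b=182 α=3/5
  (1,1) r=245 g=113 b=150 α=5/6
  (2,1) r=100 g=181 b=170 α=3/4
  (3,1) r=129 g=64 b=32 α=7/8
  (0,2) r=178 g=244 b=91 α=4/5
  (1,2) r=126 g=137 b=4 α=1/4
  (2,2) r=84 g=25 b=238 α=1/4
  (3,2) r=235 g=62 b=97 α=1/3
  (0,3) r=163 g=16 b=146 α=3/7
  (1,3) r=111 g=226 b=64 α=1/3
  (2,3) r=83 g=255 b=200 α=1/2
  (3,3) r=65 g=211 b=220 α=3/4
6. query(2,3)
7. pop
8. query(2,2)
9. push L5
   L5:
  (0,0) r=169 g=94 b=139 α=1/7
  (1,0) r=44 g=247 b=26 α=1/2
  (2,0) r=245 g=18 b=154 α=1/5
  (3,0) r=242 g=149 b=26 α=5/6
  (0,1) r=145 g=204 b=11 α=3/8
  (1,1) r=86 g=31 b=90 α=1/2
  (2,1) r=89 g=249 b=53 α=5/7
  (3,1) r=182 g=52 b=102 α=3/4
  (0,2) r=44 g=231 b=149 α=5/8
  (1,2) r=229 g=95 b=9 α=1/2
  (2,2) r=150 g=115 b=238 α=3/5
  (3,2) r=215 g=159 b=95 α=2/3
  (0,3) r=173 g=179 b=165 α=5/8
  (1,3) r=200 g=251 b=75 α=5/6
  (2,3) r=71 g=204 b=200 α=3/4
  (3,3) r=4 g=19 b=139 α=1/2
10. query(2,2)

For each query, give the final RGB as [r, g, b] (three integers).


(3,2) stack=L1,L2; from [0,0,0]:
+L1 (α=1/4) → [21/2, 79/2, 9/4]
+L2 (α=2/3) → [157/6, 309/2, 531/4]
→ [26, 154, 133]

(2,3) stack=L1,L2,L3,L4; from [0,0,0]:
after L1 α=0: [0, 0, 0]
after L2 α=1/2: [31/2, 66, 63]
after L3 α=3/8: [1643/16, 93, 267/4]
after L4 α=1/2: [2971/32, 174, 1067/8]
→ [93, 174, 133]

at x=2,y=2 over L1,L2,L3:
L1 α=2/5: [12, 476/5, 48/5]
L2 α=2/3: [214/3, 1856/15, 1718/15]
L3 α=1/2: [380/3, 1618/15, 2179/15]
rounded: [127, 108, 145]

at x=2,y=2 over L1,L2,L3,L5:
+L1 (α=2/5) → [12, 476/5, 48/5]
+L2 (α=2/3) → [214/3, 1856/15, 1718/15]
+L3 (α=1/2) → [380/3, 1618/15, 2179/15]
+L5 (α=3/5) → [422/3, 8411/75, 15068/75]
= [141, 112, 201]


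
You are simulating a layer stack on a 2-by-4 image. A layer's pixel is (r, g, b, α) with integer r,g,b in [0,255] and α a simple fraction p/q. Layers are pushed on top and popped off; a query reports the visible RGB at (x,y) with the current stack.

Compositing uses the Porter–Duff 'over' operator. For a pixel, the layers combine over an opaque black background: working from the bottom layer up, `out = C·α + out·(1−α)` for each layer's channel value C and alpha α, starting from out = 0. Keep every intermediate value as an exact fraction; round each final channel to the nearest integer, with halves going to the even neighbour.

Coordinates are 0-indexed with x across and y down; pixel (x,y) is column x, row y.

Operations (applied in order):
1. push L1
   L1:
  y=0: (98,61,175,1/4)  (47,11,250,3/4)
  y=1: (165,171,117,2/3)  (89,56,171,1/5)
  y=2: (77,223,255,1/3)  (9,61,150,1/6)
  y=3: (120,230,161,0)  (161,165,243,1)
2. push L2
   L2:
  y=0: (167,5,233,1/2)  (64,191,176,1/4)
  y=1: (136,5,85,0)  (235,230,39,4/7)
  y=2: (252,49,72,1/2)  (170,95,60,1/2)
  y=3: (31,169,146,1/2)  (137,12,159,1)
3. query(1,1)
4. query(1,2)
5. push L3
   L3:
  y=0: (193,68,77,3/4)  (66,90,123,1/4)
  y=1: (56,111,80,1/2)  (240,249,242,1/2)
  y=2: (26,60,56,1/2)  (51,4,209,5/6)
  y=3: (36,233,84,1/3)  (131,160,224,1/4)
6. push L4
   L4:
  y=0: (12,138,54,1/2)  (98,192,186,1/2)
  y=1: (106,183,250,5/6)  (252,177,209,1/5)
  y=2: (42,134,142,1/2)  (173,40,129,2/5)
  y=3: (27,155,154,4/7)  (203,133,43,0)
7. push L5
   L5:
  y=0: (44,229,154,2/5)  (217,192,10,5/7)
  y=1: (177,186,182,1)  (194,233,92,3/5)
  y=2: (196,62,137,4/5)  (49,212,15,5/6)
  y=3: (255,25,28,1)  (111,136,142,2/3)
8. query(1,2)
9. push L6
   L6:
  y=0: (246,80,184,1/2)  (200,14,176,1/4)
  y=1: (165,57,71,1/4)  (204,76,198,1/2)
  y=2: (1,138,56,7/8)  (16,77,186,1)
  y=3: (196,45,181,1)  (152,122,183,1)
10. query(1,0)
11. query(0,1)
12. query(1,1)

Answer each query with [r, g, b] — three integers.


at x=1,y=1 over L1,L2:
+L1 (α=1/5) → [89/5, 56/5, 171/5]
+L2 (α=4/7) → [4967/35, 4768/35, 1293/35]
= [142, 136, 37]

at x=1,y=2 over L1,L2:
after L1 α=1/6: [3/2, 61/6, 25]
after L2 α=1/2: [343/4, 631/12, 85/2]
= [86, 53, 42]

query (1,2) [L1,L2,L3,L4,L5] — begin 0,0,0
after L1 α=1/6: [3/2, 61/6, 25]
after L2 α=1/2: [343/4, 631/12, 85/2]
after L3 α=5/6: [1363/24, 871/72, 725/4]
after L4 α=2/5: [4131/40, 2791/120, 3207/20]
after L5 α=5/6: [13931/240, 129991/720, 1569/40]
→ [58, 181, 39]

query (1,0) [L1,L2,L3,L4,L5,L6] — begin 0,0,0
+L1 (α=3/4) → [141/4, 33/4, 375/2]
+L2 (α=1/4) → [679/16, 863/16, 1477/8]
+L3 (α=1/4) → [3093/64, 4029/64, 5415/32]
+L4 (α=1/2) → [9365/128, 16317/128, 11367/64]
+L5 (α=5/7) → [78805/448, 77757/448, 12967/224]
+L6 (α=1/4) → [326015/1792, 239543/1792, 78325/896]
= [182, 134, 87]

query (0,1) [L1,L2,L3,L4,L5,L6] — begin 0,0,0
after L1 α=2/3: [110, 114, 78]
after L2 α=0: [110, 114, 78]
after L3 α=1/2: [83, 225/2, 79]
after L4 α=5/6: [613/6, 685/4, 443/2]
after L5 α=1: [177, 186, 182]
after L6 α=1/4: [174, 615/4, 617/4]
→ [174, 154, 154]

query (1,1) [L1,L2,L3,L4,L5,L6] — begin 0,0,0
+L1 (α=1/5) → [89/5, 56/5, 171/5]
+L2 (α=4/7) → [4967/35, 4768/35, 1293/35]
+L3 (α=1/2) → [13367/70, 13483/70, 9763/70]
+L4 (α=1/5) → [35554/175, 33161/175, 26841/175]
+L5 (α=3/5) → [172958/875, 188647/875, 101982/875]
+L6 (α=1/2) → [175729/875, 255147/1750, 137616/875]
rounded: [201, 146, 157]
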